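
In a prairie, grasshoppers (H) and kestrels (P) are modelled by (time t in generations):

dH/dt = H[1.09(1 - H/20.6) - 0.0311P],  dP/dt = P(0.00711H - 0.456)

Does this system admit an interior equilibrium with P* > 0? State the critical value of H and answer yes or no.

Threshold H = 64.1; K < 64.1, so no, the predator goes extinct.

The predator equation gives dP/dt > 0 only when H > 0.456/0.00711 = 64.1.
Without the predator, H → K = 20.6. Since 20.6 < 64.1, the predator cannot invade.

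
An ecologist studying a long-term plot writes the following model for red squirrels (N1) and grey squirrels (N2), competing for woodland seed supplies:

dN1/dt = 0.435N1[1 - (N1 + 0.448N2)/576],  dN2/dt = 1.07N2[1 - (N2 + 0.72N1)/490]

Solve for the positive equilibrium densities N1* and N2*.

Setting both brackets to zero gives the nullclines N1 + 0.448N2 = 576 and 0.72N1 + N2 = 490.
Substituting N2 = 490 - 0.72N1 into the first: N1(1 - 0.448·0.72) = 576 - 0.448·490.
So N1* = 356/0.677 = 526, and then N2* = 490 - 0.72·526 = 111.

N1* ≈ 526, N2* ≈ 111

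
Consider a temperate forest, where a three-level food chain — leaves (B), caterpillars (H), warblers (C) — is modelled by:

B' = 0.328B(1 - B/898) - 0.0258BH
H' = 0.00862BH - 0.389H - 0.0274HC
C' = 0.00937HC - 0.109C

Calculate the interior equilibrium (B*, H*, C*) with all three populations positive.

B* ≈ 76.3, H* ≈ 11.6, C* ≈ 9.81

From dC/dt = 0: 0.00937H* = 0.109, so H* = 11.6.
From dB/dt = 0: 0.328(1 - B*/898) = 0.0258·11.6, giving B* = 898·(1 - 0.915) = 76.3.
From dH/dt = 0: 0.00862·76.3 - 0.389 = 0.0274C*, so C* = 0.269/0.0274 = 9.81.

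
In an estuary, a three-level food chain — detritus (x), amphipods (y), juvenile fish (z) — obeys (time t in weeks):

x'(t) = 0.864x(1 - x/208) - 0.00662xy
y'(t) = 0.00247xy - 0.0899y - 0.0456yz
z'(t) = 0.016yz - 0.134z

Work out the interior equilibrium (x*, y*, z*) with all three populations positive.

x* ≈ 195, y* ≈ 8.38, z* ≈ 8.57

From dz/dt = 0: 0.016y* = 0.134, so y* = 8.38.
From dx/dt = 0: 0.864(1 - x*/208) = 0.00662·8.38, giving x* = 208·(1 - 0.0642) = 195.
From dy/dt = 0: 0.00247·195 - 0.0899 = 0.0456z*, so z* = 0.391/0.0456 = 8.57.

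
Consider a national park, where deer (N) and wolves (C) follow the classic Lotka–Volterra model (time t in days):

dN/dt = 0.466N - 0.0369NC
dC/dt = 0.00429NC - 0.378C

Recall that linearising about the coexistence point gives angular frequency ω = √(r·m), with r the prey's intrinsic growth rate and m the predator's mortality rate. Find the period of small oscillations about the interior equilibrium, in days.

Here r = 0.466 and m = 0.378, so r·m = 0.176.
ω = √0.176 = 0.42 per day, hence T = 2π/ω ≈ 15 days.

T ≈ 15 days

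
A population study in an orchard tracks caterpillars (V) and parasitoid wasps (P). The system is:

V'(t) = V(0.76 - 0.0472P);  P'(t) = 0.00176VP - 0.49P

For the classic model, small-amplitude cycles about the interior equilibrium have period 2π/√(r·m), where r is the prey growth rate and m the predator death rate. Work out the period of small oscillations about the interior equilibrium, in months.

T ≈ 10.3 months

Here r = 0.76 and m = 0.49, so r·m = 0.372.
ω = √0.372 = 0.61 per month, hence T = 2π/ω ≈ 10.3 months.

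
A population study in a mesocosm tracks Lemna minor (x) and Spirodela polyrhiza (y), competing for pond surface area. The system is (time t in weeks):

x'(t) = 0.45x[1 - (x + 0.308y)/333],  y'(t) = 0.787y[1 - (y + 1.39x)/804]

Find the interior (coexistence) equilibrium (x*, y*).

Setting both brackets to zero gives the nullclines x + 0.308y = 333 and 1.39x + y = 804.
Substituting y = 804 - 1.39x into the first: x(1 - 0.308·1.39) = 333 - 0.308·804.
So x* = 85.4/0.572 = 149, and then y* = 804 - 1.39·149 = 597.

x* ≈ 149, y* ≈ 597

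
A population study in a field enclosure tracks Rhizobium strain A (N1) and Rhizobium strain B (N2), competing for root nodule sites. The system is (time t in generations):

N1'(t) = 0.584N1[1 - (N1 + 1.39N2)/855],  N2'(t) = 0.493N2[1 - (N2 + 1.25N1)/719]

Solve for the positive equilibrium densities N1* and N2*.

N1* ≈ 196, N2* ≈ 474

Setting both brackets to zero gives the nullclines N1 + 1.39N2 = 855 and 1.25N1 + N2 = 719.
Substituting N2 = 719 - 1.25N1 into the first: N1(1 - 1.39·1.25) = 855 - 1.39·719.
So N1* = -144/-0.737 = 196, and then N2* = 719 - 1.25·196 = 474.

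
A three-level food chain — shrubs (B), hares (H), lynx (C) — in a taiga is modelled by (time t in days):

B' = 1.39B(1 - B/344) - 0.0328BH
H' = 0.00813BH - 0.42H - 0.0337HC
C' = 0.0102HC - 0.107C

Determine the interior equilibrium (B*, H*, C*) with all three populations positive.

B* ≈ 259, H* ≈ 10.5, C* ≈ 50

From dC/dt = 0: 0.0102H* = 0.107, so H* = 10.5.
From dB/dt = 0: 1.39(1 - B*/344) = 0.0328·10.5, giving B* = 344·(1 - 0.248) = 259.
From dH/dt = 0: 0.00813·259 - 0.42 = 0.0337C*, so C* = 1.68/0.0337 = 50.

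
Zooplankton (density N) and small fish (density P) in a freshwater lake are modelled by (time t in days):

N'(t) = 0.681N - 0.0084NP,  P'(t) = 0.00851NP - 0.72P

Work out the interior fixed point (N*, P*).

N* ≈ 84.6, P* ≈ 81.1

Set dP/dt = 0 with P > 0: 0.00851N - 0.72 = 0, so N* = 0.72/0.00851 = 84.6.
Set dN/dt = 0 with N > 0: 0.681 - 0.0084P = 0, so P* = 0.681/0.0084 = 81.1.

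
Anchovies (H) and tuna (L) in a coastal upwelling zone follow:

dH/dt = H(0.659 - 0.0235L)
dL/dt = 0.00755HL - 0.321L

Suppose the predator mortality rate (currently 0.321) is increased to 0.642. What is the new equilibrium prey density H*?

H* ≈ 85

At the interior fixed point, setting dL/dt = 0 with L > 0 fixes H* = (predator death rate)/(HL coefficient) — independent of the other coefficients.
With the change, H* = 0.642/0.00755 = 85; it rises from 42.5.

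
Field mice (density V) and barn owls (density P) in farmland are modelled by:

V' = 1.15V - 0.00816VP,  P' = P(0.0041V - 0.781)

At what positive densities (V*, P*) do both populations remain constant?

Set dP/dt = 0 with P > 0: 0.0041V - 0.781 = 0, so V* = 0.781/0.0041 = 190.
Set dV/dt = 0 with V > 0: 1.15 - 0.00816P = 0, so P* = 1.15/0.00816 = 141.

V* ≈ 190, P* ≈ 141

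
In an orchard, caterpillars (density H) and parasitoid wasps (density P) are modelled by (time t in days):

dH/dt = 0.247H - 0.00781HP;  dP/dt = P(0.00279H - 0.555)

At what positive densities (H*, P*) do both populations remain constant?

H* ≈ 199, P* ≈ 31.6

Set dP/dt = 0 with P > 0: 0.00279H - 0.555 = 0, so H* = 0.555/0.00279 = 199.
Set dH/dt = 0 with H > 0: 0.247 - 0.00781P = 0, so P* = 0.247/0.00781 = 31.6.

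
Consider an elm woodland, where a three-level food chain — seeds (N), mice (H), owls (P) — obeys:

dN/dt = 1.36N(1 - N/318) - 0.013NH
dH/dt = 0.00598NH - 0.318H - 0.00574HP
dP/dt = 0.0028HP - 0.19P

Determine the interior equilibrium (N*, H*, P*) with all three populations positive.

N* ≈ 112, H* ≈ 67.9, P* ≈ 61

From dP/dt = 0: 0.0028H* = 0.19, so H* = 67.9.
From dN/dt = 0: 1.36(1 - N*/318) = 0.013·67.9, giving N* = 318·(1 - 0.649) = 112.
From dH/dt = 0: 0.00598·112 - 0.318 = 0.00574P*, so P* = 0.35/0.00574 = 61.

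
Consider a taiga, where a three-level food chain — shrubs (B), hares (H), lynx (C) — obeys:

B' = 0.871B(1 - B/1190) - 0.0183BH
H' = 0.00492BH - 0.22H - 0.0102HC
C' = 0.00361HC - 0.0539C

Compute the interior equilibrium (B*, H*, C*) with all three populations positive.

B* ≈ 817, H* ≈ 14.9, C* ≈ 372

From dC/dt = 0: 0.00361H* = 0.0539, so H* = 14.9.
From dB/dt = 0: 0.871(1 - B*/1190) = 0.0183·14.9, giving B* = 1190·(1 - 0.314) = 817.
From dH/dt = 0: 0.00492·817 - 0.22 = 0.0102C*, so C* = 3.8/0.0102 = 372.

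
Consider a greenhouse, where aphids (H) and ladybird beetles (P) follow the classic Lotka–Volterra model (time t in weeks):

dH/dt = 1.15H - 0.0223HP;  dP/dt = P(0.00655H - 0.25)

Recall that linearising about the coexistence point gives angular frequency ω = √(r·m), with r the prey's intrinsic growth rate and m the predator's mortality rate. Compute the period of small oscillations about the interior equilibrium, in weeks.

Here r = 1.15 and m = 0.25, so r·m = 0.287.
ω = √0.287 = 0.536 per week, hence T = 2π/ω ≈ 11.7 weeks.

T ≈ 11.7 weeks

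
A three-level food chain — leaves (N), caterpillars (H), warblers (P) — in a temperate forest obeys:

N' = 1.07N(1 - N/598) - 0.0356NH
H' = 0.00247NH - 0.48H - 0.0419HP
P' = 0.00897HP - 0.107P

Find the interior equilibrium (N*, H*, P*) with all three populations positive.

N* ≈ 361, H* ≈ 11.9, P* ≈ 9.81

From dP/dt = 0: 0.00897H* = 0.107, so H* = 11.9.
From dN/dt = 0: 1.07(1 - N*/598) = 0.0356·11.9, giving N* = 598·(1 - 0.397) = 361.
From dH/dt = 0: 0.00247·361 - 0.48 = 0.0419P*, so P* = 0.411/0.0419 = 9.81.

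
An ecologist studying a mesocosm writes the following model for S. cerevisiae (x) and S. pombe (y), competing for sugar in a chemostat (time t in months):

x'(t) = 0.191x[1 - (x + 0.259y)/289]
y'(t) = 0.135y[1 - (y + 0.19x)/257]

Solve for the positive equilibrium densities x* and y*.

Setting both brackets to zero gives the nullclines x + 0.259y = 289 and 0.19x + y = 257.
Substituting y = 257 - 0.19x into the first: x(1 - 0.259·0.19) = 289 - 0.259·257.
So x* = 222/0.951 = 234, and then y* = 257 - 0.19·234 = 213.

x* ≈ 234, y* ≈ 213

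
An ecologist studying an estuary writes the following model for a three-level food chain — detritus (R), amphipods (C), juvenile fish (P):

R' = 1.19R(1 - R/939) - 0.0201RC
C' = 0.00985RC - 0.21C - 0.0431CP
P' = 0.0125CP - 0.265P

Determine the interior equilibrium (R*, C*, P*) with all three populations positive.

From dP/dt = 0: 0.0125C* = 0.265, so C* = 21.2.
From dR/dt = 0: 1.19(1 - R*/939) = 0.0201·21.2, giving R* = 939·(1 - 0.358) = 603.
From dC/dt = 0: 0.00985·603 - 0.21 = 0.0431P*, so P* = 5.73/0.0431 = 133.

R* ≈ 603, C* ≈ 21.2, P* ≈ 133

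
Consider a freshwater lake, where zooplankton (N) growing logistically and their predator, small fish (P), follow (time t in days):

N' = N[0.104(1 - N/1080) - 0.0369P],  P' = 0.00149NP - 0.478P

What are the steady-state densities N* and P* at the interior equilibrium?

From dP/dt = 0 with P > 0: 0.00149N* = 0.478, so N* = 321.
Substitute into dN/dt = 0: 0.104(1 - 321/1080) = 0.0369P*.
The bracket is 0.703, giving P* = 0.0731/0.0369 = 1.98.

N* ≈ 321, P* ≈ 1.98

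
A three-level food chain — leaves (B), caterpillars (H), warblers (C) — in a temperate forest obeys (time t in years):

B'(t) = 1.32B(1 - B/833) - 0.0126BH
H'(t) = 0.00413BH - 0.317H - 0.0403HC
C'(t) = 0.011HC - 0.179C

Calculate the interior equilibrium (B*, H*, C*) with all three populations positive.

B* ≈ 704, H* ≈ 16.3, C* ≈ 64.2

From dC/dt = 0: 0.011H* = 0.179, so H* = 16.3.
From dB/dt = 0: 1.32(1 - B*/833) = 0.0126·16.3, giving B* = 833·(1 - 0.155) = 704.
From dH/dt = 0: 0.00413·704 - 0.317 = 0.0403C*, so C* = 2.59/0.0403 = 64.2.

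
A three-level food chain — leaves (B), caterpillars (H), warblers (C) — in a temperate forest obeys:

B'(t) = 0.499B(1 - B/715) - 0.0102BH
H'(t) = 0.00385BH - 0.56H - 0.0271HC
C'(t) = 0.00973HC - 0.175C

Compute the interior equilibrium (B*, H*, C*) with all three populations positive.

B* ≈ 452, H* ≈ 18, C* ≈ 43.6

From dC/dt = 0: 0.00973H* = 0.175, so H* = 18.
From dB/dt = 0: 0.499(1 - B*/715) = 0.0102·18, giving B* = 715·(1 - 0.368) = 452.
From dH/dt = 0: 0.00385·452 - 0.56 = 0.0271C*, so C* = 1.18/0.0271 = 43.6.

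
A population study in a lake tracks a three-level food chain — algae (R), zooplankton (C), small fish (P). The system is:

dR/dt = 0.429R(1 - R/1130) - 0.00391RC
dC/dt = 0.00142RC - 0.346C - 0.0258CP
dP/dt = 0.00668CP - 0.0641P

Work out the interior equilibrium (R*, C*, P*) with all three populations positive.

From dP/dt = 0: 0.00668C* = 0.0641, so C* = 9.6.
From dR/dt = 0: 0.429(1 - R*/1130) = 0.00391·9.6, giving R* = 1130·(1 - 0.0875) = 1030.
From dC/dt = 0: 0.00142·1030 - 0.346 = 0.0258P*, so P* = 1.12/0.0258 = 43.3.

R* ≈ 1030, C* ≈ 9.6, P* ≈ 43.3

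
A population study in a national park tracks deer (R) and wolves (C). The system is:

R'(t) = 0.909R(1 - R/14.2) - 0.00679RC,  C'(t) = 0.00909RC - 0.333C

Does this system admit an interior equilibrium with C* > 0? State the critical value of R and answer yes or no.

The predator equation gives dC/dt > 0 only when R > 0.333/0.00909 = 36.6.
Without the predator, R → K = 14.2. Since 14.2 < 36.6, the predator cannot invade.

Threshold R = 36.6; K < 36.6, so no, the predator goes extinct.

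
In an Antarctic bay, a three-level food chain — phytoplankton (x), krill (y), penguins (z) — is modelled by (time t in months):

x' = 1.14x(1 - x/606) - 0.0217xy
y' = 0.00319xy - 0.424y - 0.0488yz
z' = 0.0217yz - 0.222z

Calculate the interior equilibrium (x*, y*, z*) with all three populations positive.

From dz/dt = 0: 0.0217y* = 0.222, so y* = 10.2.
From dx/dt = 0: 1.14(1 - x*/606) = 0.0217·10.2, giving x* = 606·(1 - 0.195) = 488.
From dy/dt = 0: 0.00319·488 - 0.424 = 0.0488z*, so z* = 1.13/0.0488 = 23.2.

x* ≈ 488, y* ≈ 10.2, z* ≈ 23.2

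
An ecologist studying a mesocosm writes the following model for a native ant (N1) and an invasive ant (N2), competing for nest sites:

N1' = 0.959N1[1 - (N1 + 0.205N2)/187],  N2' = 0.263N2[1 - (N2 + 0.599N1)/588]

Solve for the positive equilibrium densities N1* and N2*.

N1* ≈ 75.8, N2* ≈ 543

Setting both brackets to zero gives the nullclines N1 + 0.205N2 = 187 and 0.599N1 + N2 = 588.
Substituting N2 = 588 - 0.599N1 into the first: N1(1 - 0.205·0.599) = 187 - 0.205·588.
So N1* = 66.5/0.877 = 75.8, and then N2* = 588 - 0.599·75.8 = 543.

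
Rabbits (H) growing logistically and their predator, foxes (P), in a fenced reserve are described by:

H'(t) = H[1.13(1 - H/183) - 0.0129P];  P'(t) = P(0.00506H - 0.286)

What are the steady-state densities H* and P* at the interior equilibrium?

From dP/dt = 0 with P > 0: 0.00506H* = 0.286, so H* = 56.5.
Substitute into dH/dt = 0: 1.13(1 - 56.5/183) = 0.0129P*.
The bracket is 0.691, giving P* = 0.781/0.0129 = 60.5.

H* ≈ 56.5, P* ≈ 60.5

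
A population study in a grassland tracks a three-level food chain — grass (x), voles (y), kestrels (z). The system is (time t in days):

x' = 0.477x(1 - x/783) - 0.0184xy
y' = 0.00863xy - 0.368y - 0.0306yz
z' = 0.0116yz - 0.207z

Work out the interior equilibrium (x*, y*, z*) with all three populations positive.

x* ≈ 244, y* ≈ 17.8, z* ≈ 56.8

From dz/dt = 0: 0.0116y* = 0.207, so y* = 17.8.
From dx/dt = 0: 0.477(1 - x*/783) = 0.0184·17.8, giving x* = 783·(1 - 0.688) = 244.
From dy/dt = 0: 0.00863·244 - 0.368 = 0.0306z*, so z* = 1.74/0.0306 = 56.8.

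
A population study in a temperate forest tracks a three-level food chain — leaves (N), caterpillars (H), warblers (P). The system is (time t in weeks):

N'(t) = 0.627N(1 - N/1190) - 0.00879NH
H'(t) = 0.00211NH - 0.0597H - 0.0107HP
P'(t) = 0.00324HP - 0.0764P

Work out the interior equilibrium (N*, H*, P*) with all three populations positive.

From dP/dt = 0: 0.00324H* = 0.0764, so H* = 23.6.
From dN/dt = 0: 0.627(1 - N*/1190) = 0.00879·23.6, giving N* = 1190·(1 - 0.331) = 797.
From dH/dt = 0: 0.00211·797 - 0.0597 = 0.0107P*, so P* = 1.62/0.0107 = 152.

N* ≈ 797, H* ≈ 23.6, P* ≈ 152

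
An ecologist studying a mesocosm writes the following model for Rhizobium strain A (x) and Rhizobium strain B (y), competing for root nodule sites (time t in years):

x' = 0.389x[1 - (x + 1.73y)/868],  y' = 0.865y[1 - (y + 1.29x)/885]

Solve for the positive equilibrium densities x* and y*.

x* ≈ 538, y* ≈ 191

Setting both brackets to zero gives the nullclines x + 1.73y = 868 and 1.29x + y = 885.
Substituting y = 885 - 1.29x into the first: x(1 - 1.73·1.29) = 868 - 1.73·885.
So x* = -663/-1.23 = 538, and then y* = 885 - 1.29·538 = 191.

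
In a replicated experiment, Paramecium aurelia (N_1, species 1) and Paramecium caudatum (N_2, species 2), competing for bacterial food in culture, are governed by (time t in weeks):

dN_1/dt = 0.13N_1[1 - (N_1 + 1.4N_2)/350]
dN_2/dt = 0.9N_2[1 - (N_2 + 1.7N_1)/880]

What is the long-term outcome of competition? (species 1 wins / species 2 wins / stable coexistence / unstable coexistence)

Compare the nullcline intercepts: K1/α12 = 350/1.4 = 250 < K2 = 880; K2/α21 = 880/1.7 = 518 > K1 = 350.
Since the inequalities point opposite ways, species 2 can invade but species 1 cannot.

species 2 excludes species 1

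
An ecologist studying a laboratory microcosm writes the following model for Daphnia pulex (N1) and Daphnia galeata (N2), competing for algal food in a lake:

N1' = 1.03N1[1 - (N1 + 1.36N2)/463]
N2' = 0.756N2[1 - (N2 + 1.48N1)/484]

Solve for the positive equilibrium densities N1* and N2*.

N1* ≈ 193, N2* ≈ 199

Setting both brackets to zero gives the nullclines N1 + 1.36N2 = 463 and 1.48N1 + N2 = 484.
Substituting N2 = 484 - 1.48N1 into the first: N1(1 - 1.36·1.48) = 463 - 1.36·484.
So N1* = -195/-1.01 = 193, and then N2* = 484 - 1.48·193 = 199.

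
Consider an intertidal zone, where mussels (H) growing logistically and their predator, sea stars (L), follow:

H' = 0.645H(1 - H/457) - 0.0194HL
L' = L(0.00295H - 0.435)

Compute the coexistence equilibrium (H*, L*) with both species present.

H* ≈ 147, L* ≈ 22.5

From dL/dt = 0 with L > 0: 0.00295H* = 0.435, so H* = 147.
Substitute into dH/dt = 0: 0.645(1 - 147/457) = 0.0194L*.
The bracket is 0.677, giving L* = 0.437/0.0194 = 22.5.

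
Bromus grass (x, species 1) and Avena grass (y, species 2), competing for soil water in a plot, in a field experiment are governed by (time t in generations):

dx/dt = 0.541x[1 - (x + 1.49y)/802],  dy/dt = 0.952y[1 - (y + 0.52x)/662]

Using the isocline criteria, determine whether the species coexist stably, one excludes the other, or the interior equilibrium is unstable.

Compare the nullcline intercepts: K1/α12 = 802/1.49 = 538 < K2 = 662; K2/α21 = 662/0.52 = 1270 > K1 = 802.
Since the inequalities point opposite ways, species 2 can invade but species 1 cannot.

species 2 excludes species 1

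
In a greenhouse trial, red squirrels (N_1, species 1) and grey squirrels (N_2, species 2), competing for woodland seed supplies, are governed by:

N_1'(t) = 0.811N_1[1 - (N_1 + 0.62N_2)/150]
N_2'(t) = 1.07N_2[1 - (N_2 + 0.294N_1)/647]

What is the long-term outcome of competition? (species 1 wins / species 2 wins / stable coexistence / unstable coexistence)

Compare the nullcline intercepts: K1/α12 = 150/0.62 = 242 < K2 = 647; K2/α21 = 647/0.294 = 2200 > K1 = 150.
Since the inequalities point opposite ways, species 2 can invade but species 1 cannot.

species 2 excludes species 1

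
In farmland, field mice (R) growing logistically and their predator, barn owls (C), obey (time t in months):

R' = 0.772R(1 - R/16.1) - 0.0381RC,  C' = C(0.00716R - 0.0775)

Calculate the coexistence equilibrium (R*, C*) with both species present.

From dC/dt = 0 with C > 0: 0.00716R* = 0.0775, so R* = 10.8.
Substitute into dR/dt = 0: 0.772(1 - 10.8/16.1) = 0.0381C*.
The bracket is 0.328, giving C* = 0.253/0.0381 = 6.64.

R* ≈ 10.8, C* ≈ 6.64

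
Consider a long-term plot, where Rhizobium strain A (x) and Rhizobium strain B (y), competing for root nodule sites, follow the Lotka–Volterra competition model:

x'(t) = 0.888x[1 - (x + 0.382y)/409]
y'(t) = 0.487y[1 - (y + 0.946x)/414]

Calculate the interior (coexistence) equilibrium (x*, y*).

Setting both brackets to zero gives the nullclines x + 0.382y = 409 and 0.946x + y = 414.
Substituting y = 414 - 0.946x into the first: x(1 - 0.382·0.946) = 409 - 0.382·414.
So x* = 251/0.639 = 393, and then y* = 414 - 0.946·393 = 42.4.

x* ≈ 393, y* ≈ 42.4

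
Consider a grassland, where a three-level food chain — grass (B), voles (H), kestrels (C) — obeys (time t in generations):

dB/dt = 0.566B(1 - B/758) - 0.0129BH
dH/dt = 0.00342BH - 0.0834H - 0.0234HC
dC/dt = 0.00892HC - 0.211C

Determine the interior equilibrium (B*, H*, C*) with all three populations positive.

From dC/dt = 0: 0.00892H* = 0.211, so H* = 23.7.
From dB/dt = 0: 0.566(1 - B*/758) = 0.0129·23.7, giving B* = 758·(1 - 0.539) = 349.
From dH/dt = 0: 0.00342·349 - 0.0834 = 0.0234C*, so C* = 1.11/0.0234 = 47.5.

B* ≈ 349, H* ≈ 23.7, C* ≈ 47.5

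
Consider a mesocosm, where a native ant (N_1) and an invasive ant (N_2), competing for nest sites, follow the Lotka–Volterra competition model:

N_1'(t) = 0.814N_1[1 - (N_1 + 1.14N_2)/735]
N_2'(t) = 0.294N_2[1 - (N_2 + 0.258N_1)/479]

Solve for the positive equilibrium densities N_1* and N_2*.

Setting both brackets to zero gives the nullclines N_1 + 1.14N_2 = 735 and 0.258N_1 + N_2 = 479.
Substituting N_2 = 479 - 0.258N_1 into the first: N_1(1 - 1.14·0.258) = 735 - 1.14·479.
So N_1* = 189/0.706 = 268, and then N_2* = 479 - 0.258·268 = 410.

N_1* ≈ 268, N_2* ≈ 410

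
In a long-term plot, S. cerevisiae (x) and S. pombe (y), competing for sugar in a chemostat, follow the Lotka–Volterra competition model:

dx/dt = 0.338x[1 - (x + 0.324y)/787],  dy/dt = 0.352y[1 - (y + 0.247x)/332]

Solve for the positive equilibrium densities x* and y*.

Setting both brackets to zero gives the nullclines x + 0.324y = 787 and 0.247x + y = 332.
Substituting y = 332 - 0.247x into the first: x(1 - 0.324·0.247) = 787 - 0.324·332.
So x* = 679/0.92 = 739, and then y* = 332 - 0.247·739 = 150.

x* ≈ 739, y* ≈ 150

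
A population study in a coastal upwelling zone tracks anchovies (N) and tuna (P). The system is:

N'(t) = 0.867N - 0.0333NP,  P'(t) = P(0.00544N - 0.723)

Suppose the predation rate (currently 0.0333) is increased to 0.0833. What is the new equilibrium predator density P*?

P* ≈ 10.4

At the interior fixed point, setting dN/dt = 0 with N > 0 fixes P* = (prey growth rate)/(NP coefficient) — independent of the other coefficients.
With the change, P* = 0.867/0.0833 = 10.4; it falls from 26.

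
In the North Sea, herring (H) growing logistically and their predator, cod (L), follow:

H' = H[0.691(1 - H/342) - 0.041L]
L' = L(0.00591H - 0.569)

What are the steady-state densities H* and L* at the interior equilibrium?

H* ≈ 96.3, L* ≈ 12.1

From dL/dt = 0 with L > 0: 0.00591H* = 0.569, so H* = 96.3.
Substitute into dH/dt = 0: 0.691(1 - 96.3/342) = 0.041L*.
The bracket is 0.718, giving L* = 0.496/0.041 = 12.1.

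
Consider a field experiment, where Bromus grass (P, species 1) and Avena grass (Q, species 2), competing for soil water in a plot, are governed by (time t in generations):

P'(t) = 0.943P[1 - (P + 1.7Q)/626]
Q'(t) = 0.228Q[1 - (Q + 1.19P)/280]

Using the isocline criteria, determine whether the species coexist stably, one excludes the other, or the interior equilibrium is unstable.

Compare the nullcline intercepts: K1/α12 = 626/1.7 = 368 > K2 = 280; K2/α21 = 280/1.19 = 235 < K1 = 626.
Since the inequalities point opposite ways, species 1 can invade but species 2 cannot.

species 1 excludes species 2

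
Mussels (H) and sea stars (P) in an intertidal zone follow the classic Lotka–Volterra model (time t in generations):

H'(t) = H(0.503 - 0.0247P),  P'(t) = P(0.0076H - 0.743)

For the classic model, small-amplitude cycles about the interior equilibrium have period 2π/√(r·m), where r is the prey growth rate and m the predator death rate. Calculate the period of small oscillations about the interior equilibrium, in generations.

T ≈ 10.3 generations

Here r = 0.503 and m = 0.743, so r·m = 0.374.
ω = √0.374 = 0.611 per generation, hence T = 2π/ω ≈ 10.3 generations.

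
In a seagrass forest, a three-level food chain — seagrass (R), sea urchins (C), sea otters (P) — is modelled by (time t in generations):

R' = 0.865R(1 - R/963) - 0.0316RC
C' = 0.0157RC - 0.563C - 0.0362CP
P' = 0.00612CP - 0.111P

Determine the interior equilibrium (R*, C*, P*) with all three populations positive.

From dP/dt = 0: 0.00612C* = 0.111, so C* = 18.1.
From dR/dt = 0: 0.865(1 - R*/963) = 0.0316·18.1, giving R* = 963·(1 - 0.663) = 325.
From dC/dt = 0: 0.0157·325 - 0.563 = 0.0362P*, so P* = 4.54/0.0362 = 125.

R* ≈ 325, C* ≈ 18.1, P* ≈ 125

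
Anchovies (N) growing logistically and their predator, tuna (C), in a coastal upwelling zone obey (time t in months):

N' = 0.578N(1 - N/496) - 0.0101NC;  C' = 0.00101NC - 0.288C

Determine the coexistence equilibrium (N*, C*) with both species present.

From dC/dt = 0 with C > 0: 0.00101N* = 0.288, so N* = 285.
Substitute into dN/dt = 0: 0.578(1 - 285/496) = 0.0101C*.
The bracket is 0.425, giving C* = 0.246/0.0101 = 24.3.

N* ≈ 285, C* ≈ 24.3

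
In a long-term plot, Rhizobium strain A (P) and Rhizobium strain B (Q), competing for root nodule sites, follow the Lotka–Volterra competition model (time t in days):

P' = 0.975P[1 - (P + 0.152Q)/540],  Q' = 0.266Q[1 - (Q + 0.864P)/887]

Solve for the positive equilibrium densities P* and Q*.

Setting both brackets to zero gives the nullclines P + 0.152Q = 540 and 0.864P + Q = 887.
Substituting Q = 887 - 0.864P into the first: P(1 - 0.152·0.864) = 540 - 0.152·887.
So P* = 405/0.869 = 466, and then Q* = 887 - 0.864·466 = 484.

P* ≈ 466, Q* ≈ 484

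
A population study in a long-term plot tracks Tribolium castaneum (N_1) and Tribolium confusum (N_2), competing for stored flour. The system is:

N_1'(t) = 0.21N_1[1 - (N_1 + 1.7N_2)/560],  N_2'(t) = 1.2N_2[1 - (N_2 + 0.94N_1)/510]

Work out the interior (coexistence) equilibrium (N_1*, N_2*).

Setting both brackets to zero gives the nullclines N_1 + 1.7N_2 = 560 and 0.94N_1 + N_2 = 510.
Substituting N_2 = 510 - 0.94N_1 into the first: N_1(1 - 1.7·0.94) = 560 - 1.7·510.
So N_1* = -307/-0.598 = 513, and then N_2* = 510 - 0.94·513 = 27.4.

N_1* ≈ 513, N_2* ≈ 27.4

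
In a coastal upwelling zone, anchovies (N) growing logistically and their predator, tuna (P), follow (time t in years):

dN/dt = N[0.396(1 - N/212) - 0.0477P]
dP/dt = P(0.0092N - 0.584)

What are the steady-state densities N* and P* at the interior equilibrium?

From dP/dt = 0 with P > 0: 0.0092N* = 0.584, so N* = 63.5.
Substitute into dN/dt = 0: 0.396(1 - 63.5/212) = 0.0477P*.
The bracket is 0.701, giving P* = 0.277/0.0477 = 5.82.

N* ≈ 63.5, P* ≈ 5.82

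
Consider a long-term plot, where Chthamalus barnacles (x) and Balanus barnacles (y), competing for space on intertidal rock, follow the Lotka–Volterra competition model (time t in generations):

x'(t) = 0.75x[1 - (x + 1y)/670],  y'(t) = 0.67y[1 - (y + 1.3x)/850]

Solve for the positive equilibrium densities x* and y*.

x* ≈ 600, y* ≈ 70

Setting both brackets to zero gives the nullclines x + 1y = 670 and 1.3x + y = 850.
Substituting y = 850 - 1.3x into the first: x(1 - 1·1.3) = 670 - 1·850.
So x* = -180/-0.3 = 600, and then y* = 850 - 1.3·600 = 70.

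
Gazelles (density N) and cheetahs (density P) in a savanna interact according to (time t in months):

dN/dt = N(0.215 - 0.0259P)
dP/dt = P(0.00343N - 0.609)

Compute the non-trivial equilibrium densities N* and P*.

Set dP/dt = 0 with P > 0: 0.00343N - 0.609 = 0, so N* = 0.609/0.00343 = 178.
Set dN/dt = 0 with N > 0: 0.215 - 0.0259P = 0, so P* = 0.215/0.0259 = 8.3.

N* ≈ 178, P* ≈ 8.3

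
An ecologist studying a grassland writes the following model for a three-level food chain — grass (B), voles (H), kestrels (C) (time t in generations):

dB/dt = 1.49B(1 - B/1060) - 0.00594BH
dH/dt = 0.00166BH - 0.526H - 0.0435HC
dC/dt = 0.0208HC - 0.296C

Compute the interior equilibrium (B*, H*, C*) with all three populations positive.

B* ≈ 1000, H* ≈ 14.2, C* ≈ 26.1

From dC/dt = 0: 0.0208H* = 0.296, so H* = 14.2.
From dB/dt = 0: 1.49(1 - B*/1060) = 0.00594·14.2, giving B* = 1060·(1 - 0.0567) = 1000.
From dH/dt = 0: 0.00166·1000 - 0.526 = 0.0435C*, so C* = 1.13/0.0435 = 26.1.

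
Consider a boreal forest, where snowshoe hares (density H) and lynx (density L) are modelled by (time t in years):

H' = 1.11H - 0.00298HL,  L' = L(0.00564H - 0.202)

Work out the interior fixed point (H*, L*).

Set dL/dt = 0 with L > 0: 0.00564H - 0.202 = 0, so H* = 0.202/0.00564 = 35.8.
Set dH/dt = 0 with H > 0: 1.11 - 0.00298L = 0, so L* = 1.11/0.00298 = 372.

H* ≈ 35.8, L* ≈ 372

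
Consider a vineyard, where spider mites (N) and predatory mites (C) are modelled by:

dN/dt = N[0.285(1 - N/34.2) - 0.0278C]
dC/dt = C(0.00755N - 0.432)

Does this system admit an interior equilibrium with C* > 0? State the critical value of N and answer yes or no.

Threshold N = 57.2; K < 57.2, so no, the predator goes extinct.

The predator equation gives dC/dt > 0 only when N > 0.432/0.00755 = 57.2.
Without the predator, N → K = 34.2. Since 34.2 < 57.2, the predator cannot invade.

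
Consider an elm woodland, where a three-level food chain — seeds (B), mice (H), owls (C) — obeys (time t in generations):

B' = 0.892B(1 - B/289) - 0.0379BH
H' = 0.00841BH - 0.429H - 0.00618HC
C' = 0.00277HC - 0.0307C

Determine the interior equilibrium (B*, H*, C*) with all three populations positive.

From dC/dt = 0: 0.00277H* = 0.0307, so H* = 11.1.
From dB/dt = 0: 0.892(1 - B*/289) = 0.0379·11.1, giving B* = 289·(1 - 0.471) = 153.
From dH/dt = 0: 0.00841·153 - 0.429 = 0.00618C*, so C* = 0.857/0.00618 = 139.

B* ≈ 153, H* ≈ 11.1, C* ≈ 139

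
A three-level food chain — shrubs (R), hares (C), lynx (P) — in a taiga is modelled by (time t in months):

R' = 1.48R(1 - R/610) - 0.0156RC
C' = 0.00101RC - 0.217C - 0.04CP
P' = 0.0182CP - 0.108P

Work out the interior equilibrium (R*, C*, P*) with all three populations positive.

From dP/dt = 0: 0.0182C* = 0.108, so C* = 5.93.
From dR/dt = 0: 1.48(1 - R*/610) = 0.0156·5.93, giving R* = 610·(1 - 0.0625) = 572.
From dC/dt = 0: 0.00101·572 - 0.217 = 0.04P*, so P* = 0.361/0.04 = 9.01.

R* ≈ 572, C* ≈ 5.93, P* ≈ 9.01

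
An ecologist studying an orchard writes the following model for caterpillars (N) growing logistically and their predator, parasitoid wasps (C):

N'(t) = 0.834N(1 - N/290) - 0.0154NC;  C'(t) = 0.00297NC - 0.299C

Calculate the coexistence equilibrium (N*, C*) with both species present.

From dC/dt = 0 with C > 0: 0.00297N* = 0.299, so N* = 101.
Substitute into dN/dt = 0: 0.834(1 - 101/290) = 0.0154C*.
The bracket is 0.653, giving C* = 0.544/0.0154 = 35.4.

N* ≈ 101, C* ≈ 35.4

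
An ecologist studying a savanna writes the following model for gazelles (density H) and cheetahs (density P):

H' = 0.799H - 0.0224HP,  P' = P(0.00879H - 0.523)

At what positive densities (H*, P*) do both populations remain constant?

H* ≈ 59.5, P* ≈ 35.7

Set dP/dt = 0 with P > 0: 0.00879H - 0.523 = 0, so H* = 0.523/0.00879 = 59.5.
Set dH/dt = 0 with H > 0: 0.799 - 0.0224P = 0, so P* = 0.799/0.0224 = 35.7.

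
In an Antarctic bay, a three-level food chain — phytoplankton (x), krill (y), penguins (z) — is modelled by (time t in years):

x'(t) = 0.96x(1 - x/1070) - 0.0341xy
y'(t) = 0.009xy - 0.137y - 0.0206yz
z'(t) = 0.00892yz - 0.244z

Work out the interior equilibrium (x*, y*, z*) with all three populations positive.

x* ≈ 30.3, y* ≈ 27.4, z* ≈ 6.6

From dz/dt = 0: 0.00892y* = 0.244, so y* = 27.4.
From dx/dt = 0: 0.96(1 - x*/1070) = 0.0341·27.4, giving x* = 1070·(1 - 0.972) = 30.3.
From dy/dt = 0: 0.009·30.3 - 0.137 = 0.0206z*, so z* = 0.136/0.0206 = 6.6.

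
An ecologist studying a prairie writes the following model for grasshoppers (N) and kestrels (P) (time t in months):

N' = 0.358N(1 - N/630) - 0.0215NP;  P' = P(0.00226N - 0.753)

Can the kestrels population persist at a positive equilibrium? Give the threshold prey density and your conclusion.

The predator equation gives dP/dt > 0 only when N > 0.753/0.00226 = 333.
Without the predator, N → K = 630. Since 630 > 333, the predator can invade and persist.

Threshold N = 333; K > 333, so yes, the predator persists.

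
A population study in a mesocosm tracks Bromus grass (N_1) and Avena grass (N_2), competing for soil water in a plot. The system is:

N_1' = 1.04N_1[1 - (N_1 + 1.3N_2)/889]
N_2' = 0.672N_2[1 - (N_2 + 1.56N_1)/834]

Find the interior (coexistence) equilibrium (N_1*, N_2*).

N_1* ≈ 190, N_2* ≈ 538

Setting both brackets to zero gives the nullclines N_1 + 1.3N_2 = 889 and 1.56N_1 + N_2 = 834.
Substituting N_2 = 834 - 1.56N_1 into the first: N_1(1 - 1.3·1.56) = 889 - 1.3·834.
So N_1* = -195/-1.03 = 190, and then N_2* = 834 - 1.56·190 = 538.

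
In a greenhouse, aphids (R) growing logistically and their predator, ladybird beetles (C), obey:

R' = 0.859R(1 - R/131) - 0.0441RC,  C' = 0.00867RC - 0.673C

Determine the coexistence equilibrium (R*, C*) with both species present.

R* ≈ 77.6, C* ≈ 7.94

From dC/dt = 0 with C > 0: 0.00867R* = 0.673, so R* = 77.6.
Substitute into dR/dt = 0: 0.859(1 - 77.6/131) = 0.0441C*.
The bracket is 0.407, giving C* = 0.35/0.0441 = 7.94.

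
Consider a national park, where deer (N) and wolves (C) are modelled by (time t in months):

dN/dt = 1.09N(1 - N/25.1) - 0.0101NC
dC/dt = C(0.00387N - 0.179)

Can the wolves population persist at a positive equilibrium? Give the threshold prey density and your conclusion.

Threshold N = 46.3; K < 46.3, so no, the predator goes extinct.

The predator equation gives dC/dt > 0 only when N > 0.179/0.00387 = 46.3.
Without the predator, N → K = 25.1. Since 25.1 < 46.3, the predator cannot invade.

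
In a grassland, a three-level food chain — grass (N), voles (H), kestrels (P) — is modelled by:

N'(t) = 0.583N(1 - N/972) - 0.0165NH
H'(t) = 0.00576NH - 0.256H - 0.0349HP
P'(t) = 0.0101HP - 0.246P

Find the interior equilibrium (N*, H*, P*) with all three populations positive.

N* ≈ 302, H* ≈ 24.4, P* ≈ 42.5

From dP/dt = 0: 0.0101H* = 0.246, so H* = 24.4.
From dN/dt = 0: 0.583(1 - N*/972) = 0.0165·24.4, giving N* = 972·(1 - 0.689) = 302.
From dH/dt = 0: 0.00576·302 - 0.256 = 0.0349P*, so P* = 1.48/0.0349 = 42.5.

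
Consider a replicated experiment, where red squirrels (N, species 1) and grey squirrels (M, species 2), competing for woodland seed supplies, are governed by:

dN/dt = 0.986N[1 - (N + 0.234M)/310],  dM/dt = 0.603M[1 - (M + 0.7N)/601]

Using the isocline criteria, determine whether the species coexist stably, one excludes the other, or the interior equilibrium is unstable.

Compare the nullcline intercepts: K1/α12 = 310/0.234 = 1320 > K2 = 601; K2/α21 = 601/0.7 = 859 > K1 = 310.
Since both inequalities hold, each species can invade when rare, so the interior equilibrium is stable.

stable coexistence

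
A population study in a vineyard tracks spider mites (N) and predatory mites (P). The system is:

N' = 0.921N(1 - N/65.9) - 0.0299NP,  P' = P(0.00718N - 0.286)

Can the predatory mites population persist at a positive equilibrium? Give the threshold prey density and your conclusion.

The predator equation gives dP/dt > 0 only when N > 0.286/0.00718 = 39.8.
Without the predator, N → K = 65.9. Since 65.9 > 39.8, the predator can invade and persist.

Threshold N = 39.8; K > 39.8, so yes, the predator persists.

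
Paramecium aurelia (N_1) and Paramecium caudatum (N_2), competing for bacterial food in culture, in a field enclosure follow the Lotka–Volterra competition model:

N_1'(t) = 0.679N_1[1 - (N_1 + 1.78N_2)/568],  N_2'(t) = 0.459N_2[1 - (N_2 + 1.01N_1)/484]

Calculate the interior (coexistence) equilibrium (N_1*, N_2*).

N_1* ≈ 368, N_2* ≈ 112

Setting both brackets to zero gives the nullclines N_1 + 1.78N_2 = 568 and 1.01N_1 + N_2 = 484.
Substituting N_2 = 484 - 1.01N_1 into the first: N_1(1 - 1.78·1.01) = 568 - 1.78·484.
So N_1* = -294/-0.798 = 368, and then N_2* = 484 - 1.01·368 = 112.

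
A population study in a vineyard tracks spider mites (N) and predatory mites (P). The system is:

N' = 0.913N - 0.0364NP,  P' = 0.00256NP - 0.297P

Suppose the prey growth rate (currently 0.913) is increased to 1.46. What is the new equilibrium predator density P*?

P* ≈ 40.1

At the interior fixed point, setting dN/dt = 0 with N > 0 fixes P* = (prey growth rate)/(NP coefficient) — independent of the other coefficients.
With the change, P* = 1.46/0.0364 = 40.1; it rises from 25.1.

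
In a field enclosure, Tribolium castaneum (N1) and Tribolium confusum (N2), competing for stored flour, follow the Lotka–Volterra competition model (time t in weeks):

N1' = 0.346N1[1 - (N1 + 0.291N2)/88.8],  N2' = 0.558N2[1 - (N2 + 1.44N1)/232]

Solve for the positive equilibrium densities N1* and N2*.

Setting both brackets to zero gives the nullclines N1 + 0.291N2 = 88.8 and 1.44N1 + N2 = 232.
Substituting N2 = 232 - 1.44N1 into the first: N1(1 - 0.291·1.44) = 88.8 - 0.291·232.
So N1* = 21.3/0.581 = 36.6, and then N2* = 232 - 1.44·36.6 = 179.

N1* ≈ 36.6, N2* ≈ 179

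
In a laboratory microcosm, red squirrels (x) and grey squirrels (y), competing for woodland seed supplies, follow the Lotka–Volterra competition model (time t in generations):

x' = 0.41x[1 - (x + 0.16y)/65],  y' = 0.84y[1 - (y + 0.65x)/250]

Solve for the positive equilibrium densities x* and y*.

Setting both brackets to zero gives the nullclines x + 0.16y = 65 and 0.65x + y = 250.
Substituting y = 250 - 0.65x into the first: x(1 - 0.16·0.65) = 65 - 0.16·250.
So x* = 25/0.896 = 27.9, and then y* = 250 - 0.65·27.9 = 232.

x* ≈ 27.9, y* ≈ 232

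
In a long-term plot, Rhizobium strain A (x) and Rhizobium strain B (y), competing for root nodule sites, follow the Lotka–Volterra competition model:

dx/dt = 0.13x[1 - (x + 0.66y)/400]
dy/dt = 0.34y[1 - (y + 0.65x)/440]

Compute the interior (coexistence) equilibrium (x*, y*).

x* ≈ 192, y* ≈ 315

Setting both brackets to zero gives the nullclines x + 0.66y = 400 and 0.65x + y = 440.
Substituting y = 440 - 0.65x into the first: x(1 - 0.66·0.65) = 400 - 0.66·440.
So x* = 110/0.571 = 192, and then y* = 440 - 0.65·192 = 315.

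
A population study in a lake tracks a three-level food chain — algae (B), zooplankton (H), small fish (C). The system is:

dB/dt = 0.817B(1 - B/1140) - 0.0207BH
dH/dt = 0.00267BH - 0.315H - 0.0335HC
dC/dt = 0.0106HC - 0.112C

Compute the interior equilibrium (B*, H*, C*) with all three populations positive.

From dC/dt = 0: 0.0106H* = 0.112, so H* = 10.6.
From dB/dt = 0: 0.817(1 - B*/1140) = 0.0207·10.6, giving B* = 1140·(1 - 0.268) = 835.
From dH/dt = 0: 0.00267·835 - 0.315 = 0.0335C*, so C* = 1.91/0.0335 = 57.1.

B* ≈ 835, H* ≈ 10.6, C* ≈ 57.1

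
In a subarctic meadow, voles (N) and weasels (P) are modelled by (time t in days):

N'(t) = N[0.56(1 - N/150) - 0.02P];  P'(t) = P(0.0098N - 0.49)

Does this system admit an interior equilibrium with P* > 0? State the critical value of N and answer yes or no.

Threshold N = 50; K > 50, so yes, the predator persists.

The predator equation gives dP/dt > 0 only when N > 0.49/0.0098 = 50.
Without the predator, N → K = 150. Since 150 > 50, the predator can invade and persist.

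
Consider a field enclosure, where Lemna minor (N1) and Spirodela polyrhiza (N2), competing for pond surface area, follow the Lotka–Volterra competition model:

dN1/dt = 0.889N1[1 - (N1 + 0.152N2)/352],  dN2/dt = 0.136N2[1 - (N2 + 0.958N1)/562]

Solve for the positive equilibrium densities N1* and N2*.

N1* ≈ 312, N2* ≈ 263

Setting both brackets to zero gives the nullclines N1 + 0.152N2 = 352 and 0.958N1 + N2 = 562.
Substituting N2 = 562 - 0.958N1 into the first: N1(1 - 0.152·0.958) = 352 - 0.152·562.
So N1* = 267/0.854 = 312, and then N2* = 562 - 0.958·312 = 263.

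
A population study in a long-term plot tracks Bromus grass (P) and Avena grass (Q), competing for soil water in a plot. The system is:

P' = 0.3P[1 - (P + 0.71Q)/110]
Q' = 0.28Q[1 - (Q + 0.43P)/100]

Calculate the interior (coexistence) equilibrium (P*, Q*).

P* ≈ 56.1, Q* ≈ 75.9

Setting both brackets to zero gives the nullclines P + 0.71Q = 110 and 0.43P + Q = 100.
Substituting Q = 100 - 0.43P into the first: P(1 - 0.71·0.43) = 110 - 0.71·100.
So P* = 39/0.695 = 56.1, and then Q* = 100 - 0.43·56.1 = 75.9.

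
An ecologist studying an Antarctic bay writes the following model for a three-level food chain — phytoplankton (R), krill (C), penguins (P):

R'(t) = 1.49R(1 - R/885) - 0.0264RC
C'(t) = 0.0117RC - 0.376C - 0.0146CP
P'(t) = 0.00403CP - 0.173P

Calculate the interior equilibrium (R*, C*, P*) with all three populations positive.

From dP/dt = 0: 0.00403C* = 0.173, so C* = 42.9.
From dR/dt = 0: 1.49(1 - R*/885) = 0.0264·42.9, giving R* = 885·(1 - 0.761) = 212.
From dC/dt = 0: 0.0117·212 - 0.376 = 0.0146P*, so P* = 2.1/0.0146 = 144.

R* ≈ 212, C* ≈ 42.9, P* ≈ 144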